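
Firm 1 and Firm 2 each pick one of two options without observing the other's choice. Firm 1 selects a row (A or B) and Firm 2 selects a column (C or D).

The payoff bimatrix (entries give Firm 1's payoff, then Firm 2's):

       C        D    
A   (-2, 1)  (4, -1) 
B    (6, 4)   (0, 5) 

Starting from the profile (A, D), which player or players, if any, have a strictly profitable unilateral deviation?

Firm 2

Firm 1 at (A, D) earns 4; deviating to B yields 0 — not better.
Firm 2 earns -1; deviating to C yields 1 — a strict improvement.
Only Firm 2 has a strictly profitable deviation.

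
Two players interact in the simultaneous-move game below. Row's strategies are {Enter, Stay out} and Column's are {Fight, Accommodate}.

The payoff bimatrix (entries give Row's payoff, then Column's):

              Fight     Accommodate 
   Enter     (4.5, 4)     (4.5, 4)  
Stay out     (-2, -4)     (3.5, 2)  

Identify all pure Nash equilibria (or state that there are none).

(Enter, Fight) and (Enter, Accommodate)

(Enter, Fight): Row gets 4.5 ≥ -2 from Stay out, and Column gets 4 ≥ 4 from Accommodate — Nash equilibrium.
(Enter, Accommodate): Row gets 4.5 ≥ 3.5 from Stay out, and Column gets 4 ≥ 4 from Fight — Nash equilibrium.
(Stay out, Fight): Row prefers Enter (4.5 > -2); Column prefers Accommodate (2 > -4) — not an equilibrium.
(Stay out, Accommodate): Row prefers Enter (4.5 > 3.5) — not an equilibrium.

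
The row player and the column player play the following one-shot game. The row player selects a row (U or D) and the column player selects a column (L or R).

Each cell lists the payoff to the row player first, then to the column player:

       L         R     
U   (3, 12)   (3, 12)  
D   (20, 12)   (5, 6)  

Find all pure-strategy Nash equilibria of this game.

(U, L): the row player prefers D (20 > 3) — not an equilibrium.
(U, R): the row player prefers D (5 > 3) — not an equilibrium.
(D, L): the row player gets 20 ≥ 3 from U, and the column player gets 12 ≥ 6 from R — Nash equilibrium.
(D, R): the column player prefers L (12 > 6) — not an equilibrium.

(D, L)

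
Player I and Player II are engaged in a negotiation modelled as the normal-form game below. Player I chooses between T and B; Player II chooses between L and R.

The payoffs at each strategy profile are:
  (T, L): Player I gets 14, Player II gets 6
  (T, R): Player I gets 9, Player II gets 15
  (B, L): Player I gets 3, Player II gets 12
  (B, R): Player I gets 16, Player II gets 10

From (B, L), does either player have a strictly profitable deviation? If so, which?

Player I

Player I at (B, L) earns 3; deviating to T yields 14 — a strict improvement.
Player II earns 12; deviating to R yields 10 — not better.
Only Player I has a strictly profitable deviation.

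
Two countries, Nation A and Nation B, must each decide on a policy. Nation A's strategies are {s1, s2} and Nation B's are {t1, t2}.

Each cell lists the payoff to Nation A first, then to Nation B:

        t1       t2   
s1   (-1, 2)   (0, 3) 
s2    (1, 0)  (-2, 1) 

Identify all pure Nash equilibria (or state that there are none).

(s1, t1): Nation A prefers s2 (1 > -1); Nation B prefers t2 (3 > 2) — not an equilibrium.
(s1, t2): Nation A gets 0 ≥ -2 from s2, and Nation B gets 3 ≥ 2 from t1 — Nash equilibrium.
(s2, t1): Nation B prefers t2 (1 > 0) — not an equilibrium.
(s2, t2): Nation A prefers s1 (0 > -2) — not an equilibrium.

(s1, t2)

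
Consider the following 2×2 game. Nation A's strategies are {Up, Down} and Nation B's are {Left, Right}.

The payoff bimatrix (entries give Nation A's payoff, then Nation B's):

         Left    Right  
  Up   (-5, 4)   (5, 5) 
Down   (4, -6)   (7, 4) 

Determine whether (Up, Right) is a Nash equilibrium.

No

At (Up, Right), Nation A earns 5; switching to Down would give 7, so Nation A would deviate.
Nation B earns 5; switching to Left would give 4, so Nation B has no profitable deviation.
Since at least one player can profitably deviate, this is not a Nash equilibrium.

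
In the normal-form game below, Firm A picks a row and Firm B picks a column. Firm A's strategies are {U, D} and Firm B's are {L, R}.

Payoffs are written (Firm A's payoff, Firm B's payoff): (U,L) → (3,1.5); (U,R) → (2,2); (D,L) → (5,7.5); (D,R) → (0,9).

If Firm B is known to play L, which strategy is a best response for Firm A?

D

Against L, Firm A earns 3 from U and 5 from D.
So D is the best response.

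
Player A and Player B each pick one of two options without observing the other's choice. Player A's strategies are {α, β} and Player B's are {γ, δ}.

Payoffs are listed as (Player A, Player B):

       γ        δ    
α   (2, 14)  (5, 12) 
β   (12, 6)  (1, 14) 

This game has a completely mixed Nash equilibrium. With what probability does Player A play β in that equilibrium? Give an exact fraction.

1/5

Let r be the probability that Player A plays α. In a completely mixed equilibrium, Player B must be indifferent between γ and δ.
Player B's expected payoff from γ is 14r + 6(1−r); from δ it is 12r + 14(1−r).
Setting these equal: 8r + 6 = −2r + 14, so r = 4/5.
Therefore Player A plays β with probability 1 − 4/5 = 1/5.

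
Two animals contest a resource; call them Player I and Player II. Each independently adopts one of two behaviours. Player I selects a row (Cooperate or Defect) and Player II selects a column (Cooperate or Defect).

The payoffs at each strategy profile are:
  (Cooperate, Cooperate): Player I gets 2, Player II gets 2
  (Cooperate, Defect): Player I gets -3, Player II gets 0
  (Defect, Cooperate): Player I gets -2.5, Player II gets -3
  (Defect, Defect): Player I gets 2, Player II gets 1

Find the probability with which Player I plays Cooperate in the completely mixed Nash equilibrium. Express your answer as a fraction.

Let p be the probability that Player I plays Cooperate. In a completely mixed equilibrium, Player II must be indifferent between Cooperate and Defect.
Player II's expected payoff from Cooperate is 2p − 3(1−p); from Defect it is (1−p).
Setting these equal: 5p − 3 = −p + 1, so p = 2/3.

2/3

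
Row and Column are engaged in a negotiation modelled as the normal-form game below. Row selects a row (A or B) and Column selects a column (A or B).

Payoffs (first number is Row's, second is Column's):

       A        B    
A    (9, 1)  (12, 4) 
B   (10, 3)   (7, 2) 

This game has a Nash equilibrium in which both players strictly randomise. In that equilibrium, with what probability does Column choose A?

Let q be the probability that Column plays A. In a completely mixed equilibrium, Row must be indifferent between A and B.
Row's expected payoff from A is 9q + 12(1−q); from B it is 10q + 7(1−q).
Setting these equal: −3q + 12 = 3q + 7, so q = 5/6.

5/6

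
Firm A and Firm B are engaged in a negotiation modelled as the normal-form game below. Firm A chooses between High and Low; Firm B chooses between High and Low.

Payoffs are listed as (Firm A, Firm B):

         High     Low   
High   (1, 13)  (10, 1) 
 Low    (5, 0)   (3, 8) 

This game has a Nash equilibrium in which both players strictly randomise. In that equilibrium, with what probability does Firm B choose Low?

Let y be the probability that Firm B plays High. In a completely mixed equilibrium, Firm A must be indifferent between High and Low.
Firm A's expected payoff from High is y + 10(1−y); from Low it is 5y + 3(1−y).
Setting these equal: −9y + 10 = 2y + 3, so y = 7/11.
Therefore Firm B plays Low with probability 1 − 7/11 = 4/11.

4/11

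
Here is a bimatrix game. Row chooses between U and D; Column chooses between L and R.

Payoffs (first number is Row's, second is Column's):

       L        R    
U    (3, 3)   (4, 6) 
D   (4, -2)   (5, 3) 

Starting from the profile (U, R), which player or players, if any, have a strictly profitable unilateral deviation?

Row at (U, R) earns 4; deviating to D yields 5 — a strict improvement.
Column earns 6; deviating to L yields 3 — not better.
Only Row has a strictly profitable deviation.

Row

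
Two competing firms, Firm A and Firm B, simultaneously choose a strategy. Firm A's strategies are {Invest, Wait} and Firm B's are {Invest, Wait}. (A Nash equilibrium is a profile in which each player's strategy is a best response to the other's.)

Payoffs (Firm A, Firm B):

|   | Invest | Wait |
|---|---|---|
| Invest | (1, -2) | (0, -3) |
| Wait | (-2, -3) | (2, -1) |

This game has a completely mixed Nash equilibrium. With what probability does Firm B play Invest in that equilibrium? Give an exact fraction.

Let y be the probability that Firm B plays Invest. In a completely mixed equilibrium, Firm A must be indifferent between Invest and Wait.
Firm A's expected payoff from Invest is y; from Wait it is −2y + 2(1−y).
Setting these equal: y = −4y + 2, so y = 2/5.

2/5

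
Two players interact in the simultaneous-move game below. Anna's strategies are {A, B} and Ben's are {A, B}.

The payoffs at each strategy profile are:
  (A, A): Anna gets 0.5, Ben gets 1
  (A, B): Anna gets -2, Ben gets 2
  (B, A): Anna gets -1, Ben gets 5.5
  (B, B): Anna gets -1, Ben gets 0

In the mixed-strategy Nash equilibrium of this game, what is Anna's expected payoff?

-1

First find y, the probability Ben plays A, from Anna's indifference between A and B: 0.5y − 2(1−y) = −y − (1−y), giving y = 2/5.
Since Anna is indifferent in equilibrium, Anna's expected payoff equals the payoff from either row against (2/5, 3/5). Using A: 0.5(2/5) − 2(3/5) = -1.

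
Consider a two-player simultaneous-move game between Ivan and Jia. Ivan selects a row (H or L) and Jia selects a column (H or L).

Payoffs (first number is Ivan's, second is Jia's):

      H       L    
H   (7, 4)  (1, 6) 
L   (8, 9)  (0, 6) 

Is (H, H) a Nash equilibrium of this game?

No

At (H, H), Ivan earns 7; switching to L would give 8, so Ivan would deviate.
Jia earns 4; switching to L would give 6, so Jia would deviate.
Since at least one player can profitably deviate, this is not a Nash equilibrium.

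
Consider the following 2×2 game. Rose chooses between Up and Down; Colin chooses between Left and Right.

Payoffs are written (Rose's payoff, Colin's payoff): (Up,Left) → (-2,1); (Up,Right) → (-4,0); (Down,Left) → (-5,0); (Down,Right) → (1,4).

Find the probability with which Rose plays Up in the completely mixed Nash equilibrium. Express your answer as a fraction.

4/5

Let x be the probability that Rose plays Up. In a completely mixed equilibrium, Colin must be indifferent between Left and Right.
Colin's expected payoff from Left is x; from Right it is 4(1−x).
Setting these equal: x = −4x + 4, so x = 4/5.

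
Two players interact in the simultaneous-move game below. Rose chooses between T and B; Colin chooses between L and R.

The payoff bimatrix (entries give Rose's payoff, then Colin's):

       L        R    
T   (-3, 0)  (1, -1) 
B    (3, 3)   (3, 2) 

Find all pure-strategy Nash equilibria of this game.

(T, L): Rose prefers B (3 > -3) — not an equilibrium.
(T, R): Rose prefers B (3 > 1); Colin prefers L (0 > -1) — not an equilibrium.
(B, L): Rose gets 3 ≥ -3 from T, and Colin gets 3 ≥ 2 from R — Nash equilibrium.
(B, R): Colin prefers L (3 > 2) — not an equilibrium.

(B, L)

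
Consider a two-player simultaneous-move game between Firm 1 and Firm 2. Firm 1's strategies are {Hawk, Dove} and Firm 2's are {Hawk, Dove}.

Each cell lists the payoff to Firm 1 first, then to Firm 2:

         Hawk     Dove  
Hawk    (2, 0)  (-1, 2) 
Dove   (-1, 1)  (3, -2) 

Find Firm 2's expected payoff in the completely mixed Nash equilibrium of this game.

First find x, the probability Firm 1 plays Hawk, from Firm 2's indifference between Hawk and Dove: (1−x) = 2x − 2(1−x), giving x = 3/5.
Since Firm 2 is indifferent in equilibrium, Firm 2's expected payoff equals the payoff from either column against (3/5, 2/5). Using Hawk: (2/5) = 2/5.

2/5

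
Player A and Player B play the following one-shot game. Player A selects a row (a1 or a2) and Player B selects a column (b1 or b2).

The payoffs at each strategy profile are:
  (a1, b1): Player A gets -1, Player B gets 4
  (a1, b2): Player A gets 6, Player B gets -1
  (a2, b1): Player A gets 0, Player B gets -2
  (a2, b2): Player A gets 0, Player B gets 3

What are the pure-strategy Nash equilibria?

none

(a1, b1): Player A prefers a2 (0 > -1) — not an equilibrium.
(a1, b2): Player B prefers b1 (4 > -1) — not an equilibrium.
(a2, b1): Player B prefers b2 (3 > -2) — not an equilibrium.
(a2, b2): Player A prefers a1 (6 > 0) — not an equilibrium.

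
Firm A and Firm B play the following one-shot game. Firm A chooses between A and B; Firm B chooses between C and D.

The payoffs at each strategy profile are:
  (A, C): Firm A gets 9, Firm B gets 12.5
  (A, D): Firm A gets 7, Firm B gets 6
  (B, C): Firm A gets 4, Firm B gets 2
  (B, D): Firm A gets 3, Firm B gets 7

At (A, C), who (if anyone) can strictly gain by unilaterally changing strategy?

Neither

Firm A at (A, C) earns 9; deviating to B yields 4 — not better.
Firm B earns 12.5; deviating to D yields 6 — not better.
Neither player can strictly improve; the profile is a Nash equilibrium.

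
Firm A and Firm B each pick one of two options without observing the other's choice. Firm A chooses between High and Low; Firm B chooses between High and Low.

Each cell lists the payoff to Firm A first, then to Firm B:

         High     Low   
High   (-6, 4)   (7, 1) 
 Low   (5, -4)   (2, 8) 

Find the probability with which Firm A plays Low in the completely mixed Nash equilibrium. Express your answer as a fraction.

Let x be the probability that Firm A plays High. In a completely mixed equilibrium, Firm B must be indifferent between High and Low.
Firm B's expected payoff from High is 4x − 4(1−x); from Low it is x + 8(1−x).
Setting these equal: 8x − 4 = −7x + 8, so x = 4/5.
Therefore Firm A plays Low with probability 1 − 4/5 = 1/5.

1/5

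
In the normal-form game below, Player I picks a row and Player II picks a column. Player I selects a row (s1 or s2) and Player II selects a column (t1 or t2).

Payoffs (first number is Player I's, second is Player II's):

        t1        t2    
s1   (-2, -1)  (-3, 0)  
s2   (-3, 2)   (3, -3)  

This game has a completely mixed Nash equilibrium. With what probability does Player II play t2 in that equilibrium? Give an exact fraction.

1/7

Let c be the probability that Player II plays t1. In a completely mixed equilibrium, Player I must be indifferent between s1 and s2.
Player I's expected payoff from s1 is −2c − 3(1−c); from s2 it is −3c + 3(1−c).
Setting these equal: c − 3 = −6c + 3, so c = 6/7.
Therefore Player II plays t2 with probability 1 − 6/7 = 1/7.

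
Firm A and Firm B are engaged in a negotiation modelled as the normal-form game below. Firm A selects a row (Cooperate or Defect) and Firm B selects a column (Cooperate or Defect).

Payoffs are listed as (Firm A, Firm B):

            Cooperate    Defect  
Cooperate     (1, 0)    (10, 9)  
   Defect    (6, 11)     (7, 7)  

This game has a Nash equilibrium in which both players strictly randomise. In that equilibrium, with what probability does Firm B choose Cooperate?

Let y be the probability that Firm B plays Cooperate. In a completely mixed equilibrium, Firm A must be indifferent between Cooperate and Defect.
Firm A's expected payoff from Cooperate is y + 10(1−y); from Defect it is 6y + 7(1−y).
Setting these equal: −9y + 10 = −y + 7, so y = 3/8.

3/8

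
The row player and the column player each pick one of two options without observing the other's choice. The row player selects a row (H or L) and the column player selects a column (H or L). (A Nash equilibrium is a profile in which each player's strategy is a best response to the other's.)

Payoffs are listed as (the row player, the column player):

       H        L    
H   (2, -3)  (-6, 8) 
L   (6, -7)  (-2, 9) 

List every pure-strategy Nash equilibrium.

(H, H): the row player prefers L (6 > 2); the column player prefers L (8 > -3) — not an equilibrium.
(H, L): the row player prefers L (-2 > -6) — not an equilibrium.
(L, H): the column player prefers L (9 > -7) — not an equilibrium.
(L, L): the row player gets -2 ≥ -6 from H, and the column player gets 9 ≥ -7 from H — Nash equilibrium.

(L, L)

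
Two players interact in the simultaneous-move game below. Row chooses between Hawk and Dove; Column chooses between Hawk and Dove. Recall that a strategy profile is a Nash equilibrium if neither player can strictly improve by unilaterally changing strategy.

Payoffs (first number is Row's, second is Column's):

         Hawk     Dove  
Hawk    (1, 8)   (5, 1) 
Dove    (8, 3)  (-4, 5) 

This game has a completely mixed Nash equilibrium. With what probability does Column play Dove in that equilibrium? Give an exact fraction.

7/16

Let c be the probability that Column plays Hawk. In a completely mixed equilibrium, Row must be indifferent between Hawk and Dove.
Row's expected payoff from Hawk is c + 5(1−c); from Dove it is 8c − 4(1−c).
Setting these equal: −4c + 5 = 12c − 4, so c = 9/16.
Therefore Column plays Dove with probability 1 − 9/16 = 7/16.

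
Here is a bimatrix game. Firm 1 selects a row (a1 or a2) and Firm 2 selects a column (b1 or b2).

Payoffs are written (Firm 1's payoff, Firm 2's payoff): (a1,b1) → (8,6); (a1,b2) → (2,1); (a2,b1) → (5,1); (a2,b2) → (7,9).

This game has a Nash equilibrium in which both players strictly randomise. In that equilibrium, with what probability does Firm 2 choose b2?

Let c be the probability that Firm 2 plays b1. In a completely mixed equilibrium, Firm 1 must be indifferent between a1 and a2.
Firm 1's expected payoff from a1 is 8c + 2(1−c); from a2 it is 5c + 7(1−c).
Setting these equal: 6c + 2 = −2c + 7, so c = 5/8.
Therefore Firm 2 plays b2 with probability 1 − 5/8 = 3/8.

3/8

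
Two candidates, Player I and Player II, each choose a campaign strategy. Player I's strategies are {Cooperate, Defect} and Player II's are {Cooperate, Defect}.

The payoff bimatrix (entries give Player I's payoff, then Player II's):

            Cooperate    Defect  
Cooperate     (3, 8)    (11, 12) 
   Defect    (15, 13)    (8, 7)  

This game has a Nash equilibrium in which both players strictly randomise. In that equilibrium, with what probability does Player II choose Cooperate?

1/5

Let q be the probability that Player II plays Cooperate. In a completely mixed equilibrium, Player I must be indifferent between Cooperate and Defect.
Player I's expected payoff from Cooperate is 3q + 11(1−q); from Defect it is 15q + 8(1−q).
Setting these equal: −8q + 11 = 7q + 8, so q = 1/5.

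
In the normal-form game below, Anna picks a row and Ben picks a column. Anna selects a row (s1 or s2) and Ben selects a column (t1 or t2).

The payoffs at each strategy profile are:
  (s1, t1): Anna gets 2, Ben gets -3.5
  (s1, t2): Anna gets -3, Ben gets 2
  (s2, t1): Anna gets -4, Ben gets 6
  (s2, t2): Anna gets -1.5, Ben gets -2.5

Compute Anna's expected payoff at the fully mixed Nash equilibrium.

First find q, the probability Ben plays t1, from Anna's indifference between s1 and s2: 2q − 3(1−q) = −4q − 1.5(1−q), giving q = 1/5.
Since Anna is indifferent in equilibrium, Anna's expected payoff equals the payoff from either row against (1/5, 4/5). Using s1: 2(1/5) − 3(4/5) = -2.

-2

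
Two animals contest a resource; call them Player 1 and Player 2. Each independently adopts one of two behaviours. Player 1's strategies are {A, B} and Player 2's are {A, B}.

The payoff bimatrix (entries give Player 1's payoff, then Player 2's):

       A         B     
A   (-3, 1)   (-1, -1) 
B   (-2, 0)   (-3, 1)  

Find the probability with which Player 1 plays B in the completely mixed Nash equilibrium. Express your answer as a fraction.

Let p be the probability that Player 1 plays A. In a completely mixed equilibrium, Player 2 must be indifferent between A and B.
Player 2's expected payoff from A is p; from B it is −p + (1−p).
Setting these equal: p = −2p + 1, so p = 1/3.
Therefore Player 1 plays B with probability 1 − 1/3 = 2/3.

2/3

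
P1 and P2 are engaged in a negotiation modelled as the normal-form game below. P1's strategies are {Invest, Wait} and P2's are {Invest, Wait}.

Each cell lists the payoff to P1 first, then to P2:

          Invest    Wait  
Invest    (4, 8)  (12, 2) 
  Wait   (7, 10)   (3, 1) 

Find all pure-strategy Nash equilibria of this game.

(Invest, Invest): P1 prefers Wait (7 > 4) — not an equilibrium.
(Invest, Wait): P2 prefers Invest (8 > 2) — not an equilibrium.
(Wait, Invest): P1 gets 7 ≥ 4 from Invest, and P2 gets 10 ≥ 1 from Wait — Nash equilibrium.
(Wait, Wait): P1 prefers Invest (12 > 3); P2 prefers Invest (10 > 1) — not an equilibrium.

(Wait, Invest)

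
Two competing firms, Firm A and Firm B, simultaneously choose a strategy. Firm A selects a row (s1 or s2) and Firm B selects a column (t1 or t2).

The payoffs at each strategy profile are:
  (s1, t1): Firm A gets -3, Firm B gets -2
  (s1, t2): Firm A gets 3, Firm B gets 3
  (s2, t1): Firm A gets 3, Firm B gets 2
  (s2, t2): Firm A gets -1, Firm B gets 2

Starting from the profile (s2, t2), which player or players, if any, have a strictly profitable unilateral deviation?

Firm A at (s2, t2) earns -1; deviating to s1 yields 3 — a strict improvement.
Firm B earns 2; deviating to t1 yields 2 — not better.
Only Firm A has a strictly profitable deviation.

Firm A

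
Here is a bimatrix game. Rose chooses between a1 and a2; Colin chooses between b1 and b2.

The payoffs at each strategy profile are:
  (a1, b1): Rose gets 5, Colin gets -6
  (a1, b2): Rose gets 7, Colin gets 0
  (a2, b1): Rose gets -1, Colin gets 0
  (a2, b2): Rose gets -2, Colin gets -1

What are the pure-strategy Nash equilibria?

(a1, b1): Colin prefers b2 (0 > -6) — not an equilibrium.
(a1, b2): Rose gets 7 ≥ -2 from a2, and Colin gets 0 ≥ -6 from b1 — Nash equilibrium.
(a2, b1): Rose prefers a1 (5 > -1) — not an equilibrium.
(a2, b2): Rose prefers a1 (7 > -2); Colin prefers b1 (0 > -1) — not an equilibrium.

(a1, b2)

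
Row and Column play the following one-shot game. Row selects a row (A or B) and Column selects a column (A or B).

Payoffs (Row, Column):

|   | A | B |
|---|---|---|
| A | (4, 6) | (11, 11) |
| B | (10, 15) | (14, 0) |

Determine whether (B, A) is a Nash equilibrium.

Yes

At (B, A), Row earns 10; switching to A would give 4, so Row has no profitable deviation.
Column earns 15; switching to B would give 0, so Column has no profitable deviation.
Neither player can gain by a unilateral deviation, so this profile is a Nash equilibrium.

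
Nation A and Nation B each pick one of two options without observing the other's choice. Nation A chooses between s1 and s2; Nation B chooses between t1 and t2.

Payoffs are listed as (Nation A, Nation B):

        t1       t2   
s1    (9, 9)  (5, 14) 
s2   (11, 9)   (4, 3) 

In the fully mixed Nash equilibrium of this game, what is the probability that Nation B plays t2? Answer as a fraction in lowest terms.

Let c be the probability that Nation B plays t1. In a completely mixed equilibrium, Nation A must be indifferent between s1 and s2.
Nation A's expected payoff from s1 is 9c + 5(1−c); from s2 it is 11c + 4(1−c).
Setting these equal: 4c + 5 = 7c + 4, so c = 1/3.
Therefore Nation B plays t2 with probability 1 − 1/3 = 2/3.

2/3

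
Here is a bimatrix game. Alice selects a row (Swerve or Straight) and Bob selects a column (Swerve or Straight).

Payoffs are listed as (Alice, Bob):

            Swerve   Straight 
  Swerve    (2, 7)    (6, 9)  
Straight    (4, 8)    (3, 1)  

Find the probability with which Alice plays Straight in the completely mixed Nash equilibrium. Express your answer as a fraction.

2/9

Let x be the probability that Alice plays Swerve. In a completely mixed equilibrium, Bob must be indifferent between Swerve and Straight.
Bob's expected payoff from Swerve is 7x + 8(1−x); from Straight it is 9x + (1−x).
Setting these equal: −x + 8 = 8x + 1, so x = 7/9.
Therefore Alice plays Straight with probability 1 − 7/9 = 2/9.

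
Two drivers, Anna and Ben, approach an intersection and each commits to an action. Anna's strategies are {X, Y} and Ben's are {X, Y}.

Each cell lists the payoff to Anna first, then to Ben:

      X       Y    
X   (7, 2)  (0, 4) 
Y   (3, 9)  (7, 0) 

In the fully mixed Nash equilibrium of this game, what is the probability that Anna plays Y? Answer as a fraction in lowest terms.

Let p be the probability that Anna plays X. In a completely mixed equilibrium, Ben must be indifferent between X and Y.
Ben's expected payoff from X is 2p + 9(1−p); from Y it is 4p.
Setting these equal: −7p + 9 = 4p, so p = 9/11.
Therefore Anna plays Y with probability 1 − 9/11 = 2/11.

2/11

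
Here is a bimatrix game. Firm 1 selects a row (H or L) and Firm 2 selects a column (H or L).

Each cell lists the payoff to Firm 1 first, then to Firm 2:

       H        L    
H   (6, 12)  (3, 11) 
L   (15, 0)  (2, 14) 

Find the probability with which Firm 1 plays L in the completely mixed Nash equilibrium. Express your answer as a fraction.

1/15

Let x be the probability that Firm 1 plays H. In a completely mixed equilibrium, Firm 2 must be indifferent between H and L.
Firm 2's expected payoff from H is 12x; from L it is 11x + 14(1−x).
Setting these equal: 12x = −3x + 14, so x = 14/15.
Therefore Firm 1 plays L with probability 1 − 14/15 = 1/15.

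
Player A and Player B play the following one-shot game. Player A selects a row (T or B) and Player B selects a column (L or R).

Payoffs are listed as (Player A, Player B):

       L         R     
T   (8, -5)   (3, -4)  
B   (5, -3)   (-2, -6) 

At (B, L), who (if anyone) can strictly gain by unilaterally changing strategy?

Player A

Player A at (B, L) earns 5; deviating to T yields 8 — a strict improvement.
Player B earns -3; deviating to R yields -6 — not better.
Only Player A has a strictly profitable deviation.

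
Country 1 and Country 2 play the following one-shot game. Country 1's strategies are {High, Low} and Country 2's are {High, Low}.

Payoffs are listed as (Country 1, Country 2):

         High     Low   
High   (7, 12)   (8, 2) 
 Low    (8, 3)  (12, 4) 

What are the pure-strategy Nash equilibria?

(Low, Low)

(High, High): Country 1 prefers Low (8 > 7) — not an equilibrium.
(High, Low): Country 1 prefers Low (12 > 8); Country 2 prefers High (12 > 2) — not an equilibrium.
(Low, High): Country 2 prefers Low (4 > 3) — not an equilibrium.
(Low, Low): Country 1 gets 12 ≥ 8 from High, and Country 2 gets 4 ≥ 3 from High — Nash equilibrium.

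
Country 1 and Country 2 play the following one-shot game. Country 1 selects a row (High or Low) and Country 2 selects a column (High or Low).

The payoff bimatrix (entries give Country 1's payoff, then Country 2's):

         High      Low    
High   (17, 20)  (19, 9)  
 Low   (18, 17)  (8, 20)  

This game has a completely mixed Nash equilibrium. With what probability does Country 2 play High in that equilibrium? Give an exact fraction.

11/12

Let c be the probability that Country 2 plays High. In a completely mixed equilibrium, Country 1 must be indifferent between High and Low.
Country 1's expected payoff from High is 17c + 19(1−c); from Low it is 18c + 8(1−c).
Setting these equal: −2c + 19 = 10c + 8, so c = 11/12.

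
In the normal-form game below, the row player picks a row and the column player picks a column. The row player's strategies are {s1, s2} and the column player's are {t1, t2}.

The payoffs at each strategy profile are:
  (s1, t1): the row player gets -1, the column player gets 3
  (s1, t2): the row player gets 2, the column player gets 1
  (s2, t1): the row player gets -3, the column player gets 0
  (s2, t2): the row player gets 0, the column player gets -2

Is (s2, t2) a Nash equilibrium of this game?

At (s2, t2), the row player earns 0; switching to s1 would give 2, so the row player would deviate.
The column player earns -2; switching to t1 would give 0, so the column player would deviate.
Since at least one player can profitably deviate, this is not a Nash equilibrium.

No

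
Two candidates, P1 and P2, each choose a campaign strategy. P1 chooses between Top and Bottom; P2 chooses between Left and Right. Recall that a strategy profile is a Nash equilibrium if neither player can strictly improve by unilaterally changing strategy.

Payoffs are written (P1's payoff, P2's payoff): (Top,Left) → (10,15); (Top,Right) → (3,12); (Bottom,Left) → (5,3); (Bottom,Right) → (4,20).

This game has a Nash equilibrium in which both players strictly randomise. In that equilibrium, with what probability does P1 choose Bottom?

Let x be the probability that P1 plays Top. In a completely mixed equilibrium, P2 must be indifferent between Left and Right.
P2's expected payoff from Left is 15x + 3(1−x); from Right it is 12x + 20(1−x).
Setting these equal: 12x + 3 = −8x + 20, so x = 17/20.
Therefore P1 plays Bottom with probability 1 − 17/20 = 3/20.

3/20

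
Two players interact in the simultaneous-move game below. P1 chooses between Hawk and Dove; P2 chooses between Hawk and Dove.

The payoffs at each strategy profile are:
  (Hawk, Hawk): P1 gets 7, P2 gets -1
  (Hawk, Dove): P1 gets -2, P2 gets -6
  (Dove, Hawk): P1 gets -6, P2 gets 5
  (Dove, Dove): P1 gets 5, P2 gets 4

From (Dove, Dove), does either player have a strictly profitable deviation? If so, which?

P1 at (Dove, Dove) earns 5; deviating to Hawk yields -2 — not better.
P2 earns 4; deviating to Hawk yields 5 — a strict improvement.
Only P2 has a strictly profitable deviation.

P2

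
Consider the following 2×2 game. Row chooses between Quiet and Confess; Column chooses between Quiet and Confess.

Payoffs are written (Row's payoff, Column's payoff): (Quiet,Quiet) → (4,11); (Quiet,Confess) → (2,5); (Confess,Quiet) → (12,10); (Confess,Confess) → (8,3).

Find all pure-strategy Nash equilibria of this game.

(Confess, Quiet)

(Quiet, Quiet): Row prefers Confess (12 > 4) — not an equilibrium.
(Quiet, Confess): Row prefers Confess (8 > 2); Column prefers Quiet (11 > 5) — not an equilibrium.
(Confess, Quiet): Row gets 12 ≥ 4 from Quiet, and Column gets 10 ≥ 3 from Confess — Nash equilibrium.
(Confess, Confess): Column prefers Quiet (10 > 3) — not an equilibrium.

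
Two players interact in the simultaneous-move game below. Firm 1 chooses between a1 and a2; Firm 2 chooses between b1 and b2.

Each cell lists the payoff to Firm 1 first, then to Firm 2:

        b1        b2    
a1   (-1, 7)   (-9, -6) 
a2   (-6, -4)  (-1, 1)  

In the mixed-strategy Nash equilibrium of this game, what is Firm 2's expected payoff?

First find x, the probability Firm 1 plays a1, from Firm 2's indifference between b1 and b2: 7x − 4(1−x) = −6x + (1−x), giving x = 5/18.
Since Firm 2 is indifferent in equilibrium, Firm 2's expected payoff equals the payoff from either column against (5/18, 13/18). Using b1: 7(5/18) − 4(13/18) = -17/18.

-17/18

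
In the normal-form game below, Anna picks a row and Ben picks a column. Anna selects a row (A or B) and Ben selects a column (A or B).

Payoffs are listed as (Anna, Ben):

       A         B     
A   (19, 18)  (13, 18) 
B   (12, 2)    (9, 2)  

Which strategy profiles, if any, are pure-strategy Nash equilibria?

(A, A) and (A, B)

(A, A): Anna gets 19 ≥ 12 from B, and Ben gets 18 ≥ 18 from B — Nash equilibrium.
(A, B): Anna gets 13 ≥ 9 from B, and Ben gets 18 ≥ 18 from A — Nash equilibrium.
(B, A): Anna prefers A (19 > 12) — not an equilibrium.
(B, B): Anna prefers A (13 > 9) — not an equilibrium.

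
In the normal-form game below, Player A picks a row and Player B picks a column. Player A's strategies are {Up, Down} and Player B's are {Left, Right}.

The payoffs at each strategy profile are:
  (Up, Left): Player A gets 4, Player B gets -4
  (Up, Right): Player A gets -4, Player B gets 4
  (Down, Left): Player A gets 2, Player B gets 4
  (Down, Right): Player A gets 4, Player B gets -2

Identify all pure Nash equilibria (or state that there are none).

none

(Up, Left): Player B prefers Right (4 > -4) — not an equilibrium.
(Up, Right): Player A prefers Down (4 > -4) — not an equilibrium.
(Down, Left): Player A prefers Up (4 > 2) — not an equilibrium.
(Down, Right): Player B prefers Left (4 > -2) — not an equilibrium.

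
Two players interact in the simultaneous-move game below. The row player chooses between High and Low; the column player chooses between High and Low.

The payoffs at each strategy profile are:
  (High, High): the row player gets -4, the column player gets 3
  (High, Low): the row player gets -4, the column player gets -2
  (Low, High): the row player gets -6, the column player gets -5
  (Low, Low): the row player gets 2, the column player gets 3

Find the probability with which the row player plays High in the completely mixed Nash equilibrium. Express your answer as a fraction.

8/13

Let p be the probability that the row player plays High. In a completely mixed equilibrium, the column player must be indifferent between High and Low.
The column player's expected payoff from High is 3p − 5(1−p); from Low it is −2p + 3(1−p).
Setting these equal: 8p − 5 = −5p + 3, so p = 8/13.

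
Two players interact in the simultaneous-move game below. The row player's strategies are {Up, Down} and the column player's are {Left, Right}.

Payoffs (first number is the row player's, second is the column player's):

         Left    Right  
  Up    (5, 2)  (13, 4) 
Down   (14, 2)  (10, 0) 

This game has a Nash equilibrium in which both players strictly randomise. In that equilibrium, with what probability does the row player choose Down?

1/2

Let r be the probability that the row player plays Up. In a completely mixed equilibrium, the column player must be indifferent between Left and Right.
The column player's expected payoff from Left is 2r + 2(1−r); from Right it is 4r.
Setting these equal: 2 = 4r, so r = 1/2.
Therefore the row player plays Down with probability 1 − 1/2 = 1/2.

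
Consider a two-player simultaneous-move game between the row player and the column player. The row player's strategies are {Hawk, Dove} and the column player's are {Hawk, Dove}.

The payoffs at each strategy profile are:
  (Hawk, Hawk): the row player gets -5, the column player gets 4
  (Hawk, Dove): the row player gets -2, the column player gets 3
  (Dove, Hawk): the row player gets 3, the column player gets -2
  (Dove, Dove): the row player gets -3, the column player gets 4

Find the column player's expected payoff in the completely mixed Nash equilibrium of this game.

First find p, the probability the row player plays Hawk, from the column player's indifference between Hawk and Dove: 4p − 2(1−p) = 3p + 4(1−p), giving p = 6/7.
Since the column player is indifferent in equilibrium, the column player's expected payoff equals the payoff from either column against (6/7, 1/7). Using Hawk: 4(6/7) − 2(1/7) = 22/7.

22/7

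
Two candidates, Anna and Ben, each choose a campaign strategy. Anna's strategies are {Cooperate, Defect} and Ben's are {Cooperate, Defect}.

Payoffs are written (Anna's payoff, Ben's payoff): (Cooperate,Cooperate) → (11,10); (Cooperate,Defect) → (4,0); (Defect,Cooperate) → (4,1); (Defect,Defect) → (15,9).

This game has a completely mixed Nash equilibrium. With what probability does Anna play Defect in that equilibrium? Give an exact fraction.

Let p be the probability that Anna plays Cooperate. In a completely mixed equilibrium, Ben must be indifferent between Cooperate and Defect.
Ben's expected payoff from Cooperate is 10p + (1−p); from Defect it is 9(1−p).
Setting these equal: 9p + 1 = −9p + 9, so p = 4/9.
Therefore Anna plays Defect with probability 1 − 4/9 = 5/9.

5/9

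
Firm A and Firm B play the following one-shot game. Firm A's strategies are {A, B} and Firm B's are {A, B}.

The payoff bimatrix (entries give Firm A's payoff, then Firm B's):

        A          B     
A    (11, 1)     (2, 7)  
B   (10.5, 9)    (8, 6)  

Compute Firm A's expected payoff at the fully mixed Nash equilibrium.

134/13

First find q, the probability Firm B plays A, from Firm A's indifference between A and B: 11q + 2(1−q) = 10.5q + 8(1−q), giving q = 12/13.
Since Firm A is indifferent in equilibrium, Firm A's expected payoff equals the payoff from either row against (12/13, 1/13). Using A: 11(12/13) + 2(1/13) = 134/13.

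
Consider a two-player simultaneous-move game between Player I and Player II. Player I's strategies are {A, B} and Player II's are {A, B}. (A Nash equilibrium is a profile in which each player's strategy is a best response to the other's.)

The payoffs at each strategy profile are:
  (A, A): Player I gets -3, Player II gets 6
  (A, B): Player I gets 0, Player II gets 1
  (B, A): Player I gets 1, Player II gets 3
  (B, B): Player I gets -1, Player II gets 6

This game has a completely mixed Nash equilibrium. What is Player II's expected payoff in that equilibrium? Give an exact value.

33/8

First find p, the probability Player I plays A, from Player II's indifference between A and B: 6p + 3(1−p) = p + 6(1−p), giving p = 3/8.
Since Player II is indifferent in equilibrium, Player II's expected payoff equals the payoff from either column against (3/8, 5/8). Using A: 6(3/8) + 3(5/8) = 33/8.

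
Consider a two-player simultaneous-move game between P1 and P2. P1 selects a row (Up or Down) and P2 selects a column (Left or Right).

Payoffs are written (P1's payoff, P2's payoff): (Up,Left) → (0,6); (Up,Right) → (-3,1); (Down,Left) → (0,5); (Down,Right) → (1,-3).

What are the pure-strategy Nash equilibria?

(Up, Left) and (Down, Left)

(Up, Left): P1 gets 0 ≥ 0 from Down, and P2 gets 6 ≥ 1 from Right — Nash equilibrium.
(Up, Right): P1 prefers Down (1 > -3); P2 prefers Left (6 > 1) — not an equilibrium.
(Down, Left): P1 gets 0 ≥ 0 from Up, and P2 gets 5 ≥ -3 from Right — Nash equilibrium.
(Down, Right): P2 prefers Left (5 > -3) — not an equilibrium.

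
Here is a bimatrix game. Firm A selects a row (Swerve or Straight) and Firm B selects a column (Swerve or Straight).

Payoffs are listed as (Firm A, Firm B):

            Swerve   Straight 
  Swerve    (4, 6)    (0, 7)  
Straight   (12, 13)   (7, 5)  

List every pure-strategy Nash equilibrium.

(Straight, Swerve)

(Swerve, Swerve): Firm A prefers Straight (12 > 4); Firm B prefers Straight (7 > 6) — not an equilibrium.
(Swerve, Straight): Firm A prefers Straight (7 > 0) — not an equilibrium.
(Straight, Swerve): Firm A gets 12 ≥ 4 from Swerve, and Firm B gets 13 ≥ 5 from Straight — Nash equilibrium.
(Straight, Straight): Firm B prefers Swerve (13 > 5) — not an equilibrium.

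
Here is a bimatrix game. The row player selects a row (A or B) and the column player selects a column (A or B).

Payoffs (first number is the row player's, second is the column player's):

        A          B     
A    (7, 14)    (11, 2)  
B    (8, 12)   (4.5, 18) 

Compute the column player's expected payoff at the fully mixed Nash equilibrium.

First find p, the probability the row player plays A, from the column player's indifference between A and B: 14p + 12(1−p) = 2p + 18(1−p), giving p = 1/3.
Since the column player is indifferent in equilibrium, the column player's expected payoff equals the payoff from either column against (1/3, 2/3). Using A: 14(1/3) + 12(2/3) = 38/3.

38/3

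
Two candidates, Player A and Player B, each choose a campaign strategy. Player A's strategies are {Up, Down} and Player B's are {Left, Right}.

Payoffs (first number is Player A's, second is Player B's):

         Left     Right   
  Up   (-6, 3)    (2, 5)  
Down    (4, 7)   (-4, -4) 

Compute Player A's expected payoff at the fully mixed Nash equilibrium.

First find q, the probability Player B plays Left, from Player A's indifference between Up and Down: −6q + 2(1−q) = 4q − 4(1−q), giving q = 3/8.
Since Player A is indifferent in equilibrium, Player A's expected payoff equals the payoff from either row against (3/8, 5/8). Using Up: −6(3/8) + 2(5/8) = -1.

-1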